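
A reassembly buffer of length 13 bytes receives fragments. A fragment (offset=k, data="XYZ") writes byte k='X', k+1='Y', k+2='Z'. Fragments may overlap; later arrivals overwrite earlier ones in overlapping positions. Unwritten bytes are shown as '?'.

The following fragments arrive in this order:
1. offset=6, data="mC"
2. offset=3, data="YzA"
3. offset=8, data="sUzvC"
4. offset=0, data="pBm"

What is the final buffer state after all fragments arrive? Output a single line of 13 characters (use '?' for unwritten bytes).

Fragment 1: offset=6 data="mC" -> buffer=??????mC?????
Fragment 2: offset=3 data="YzA" -> buffer=???YzAmC?????
Fragment 3: offset=8 data="sUzvC" -> buffer=???YzAmCsUzvC
Fragment 4: offset=0 data="pBm" -> buffer=pBmYzAmCsUzvC

Answer: pBmYzAmCsUzvC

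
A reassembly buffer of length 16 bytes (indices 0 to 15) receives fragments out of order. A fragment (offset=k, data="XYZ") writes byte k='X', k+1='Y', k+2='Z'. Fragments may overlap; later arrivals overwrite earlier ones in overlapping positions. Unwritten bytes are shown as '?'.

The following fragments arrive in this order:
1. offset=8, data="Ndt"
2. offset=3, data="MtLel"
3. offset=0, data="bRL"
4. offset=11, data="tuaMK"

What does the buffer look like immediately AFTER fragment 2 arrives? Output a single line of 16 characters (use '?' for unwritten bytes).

Answer: ???MtLelNdt?????

Derivation:
Fragment 1: offset=8 data="Ndt" -> buffer=????????Ndt?????
Fragment 2: offset=3 data="MtLel" -> buffer=???MtLelNdt?????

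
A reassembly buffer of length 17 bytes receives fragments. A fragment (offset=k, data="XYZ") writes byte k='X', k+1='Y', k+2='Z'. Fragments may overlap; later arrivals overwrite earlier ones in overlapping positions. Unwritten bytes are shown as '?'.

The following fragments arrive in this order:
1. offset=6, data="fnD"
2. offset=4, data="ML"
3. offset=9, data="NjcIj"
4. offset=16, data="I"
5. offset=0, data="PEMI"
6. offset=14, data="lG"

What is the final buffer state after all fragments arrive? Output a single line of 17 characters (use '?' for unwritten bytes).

Answer: PEMIMLfnDNjcIjlGI

Derivation:
Fragment 1: offset=6 data="fnD" -> buffer=??????fnD????????
Fragment 2: offset=4 data="ML" -> buffer=????MLfnD????????
Fragment 3: offset=9 data="NjcIj" -> buffer=????MLfnDNjcIj???
Fragment 4: offset=16 data="I" -> buffer=????MLfnDNjcIj??I
Fragment 5: offset=0 data="PEMI" -> buffer=PEMIMLfnDNjcIj??I
Fragment 6: offset=14 data="lG" -> buffer=PEMIMLfnDNjcIjlGI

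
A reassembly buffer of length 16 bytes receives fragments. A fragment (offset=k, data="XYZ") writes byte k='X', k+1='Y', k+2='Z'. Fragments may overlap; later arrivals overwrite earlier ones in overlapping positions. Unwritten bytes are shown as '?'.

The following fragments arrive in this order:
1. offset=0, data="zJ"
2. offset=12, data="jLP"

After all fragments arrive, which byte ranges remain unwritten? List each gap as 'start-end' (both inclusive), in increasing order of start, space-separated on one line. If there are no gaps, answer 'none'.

Fragment 1: offset=0 len=2
Fragment 2: offset=12 len=3
Gaps: 2-11 15-15

Answer: 2-11 15-15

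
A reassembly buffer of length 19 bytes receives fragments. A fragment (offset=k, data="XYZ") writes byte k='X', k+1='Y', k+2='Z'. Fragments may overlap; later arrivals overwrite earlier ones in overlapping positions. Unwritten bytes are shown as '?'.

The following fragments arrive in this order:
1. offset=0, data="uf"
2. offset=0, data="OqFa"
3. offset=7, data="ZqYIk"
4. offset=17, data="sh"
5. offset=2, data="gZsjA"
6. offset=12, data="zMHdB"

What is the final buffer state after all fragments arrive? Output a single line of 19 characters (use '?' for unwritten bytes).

Answer: OqgZsjAZqYIkzMHdBsh

Derivation:
Fragment 1: offset=0 data="uf" -> buffer=uf?????????????????
Fragment 2: offset=0 data="OqFa" -> buffer=OqFa???????????????
Fragment 3: offset=7 data="ZqYIk" -> buffer=OqFa???ZqYIk???????
Fragment 4: offset=17 data="sh" -> buffer=OqFa???ZqYIk?????sh
Fragment 5: offset=2 data="gZsjA" -> buffer=OqgZsjAZqYIk?????sh
Fragment 6: offset=12 data="zMHdB" -> buffer=OqgZsjAZqYIkzMHdBsh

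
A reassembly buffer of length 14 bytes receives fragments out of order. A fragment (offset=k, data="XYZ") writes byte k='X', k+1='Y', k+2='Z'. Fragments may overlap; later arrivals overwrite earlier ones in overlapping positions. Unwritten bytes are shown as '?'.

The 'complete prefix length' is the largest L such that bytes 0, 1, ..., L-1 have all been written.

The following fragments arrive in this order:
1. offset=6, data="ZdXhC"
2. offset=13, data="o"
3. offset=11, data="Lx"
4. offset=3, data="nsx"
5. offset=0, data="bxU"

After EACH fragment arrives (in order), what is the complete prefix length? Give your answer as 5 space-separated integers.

Fragment 1: offset=6 data="ZdXhC" -> buffer=??????ZdXhC??? -> prefix_len=0
Fragment 2: offset=13 data="o" -> buffer=??????ZdXhC??o -> prefix_len=0
Fragment 3: offset=11 data="Lx" -> buffer=??????ZdXhCLxo -> prefix_len=0
Fragment 4: offset=3 data="nsx" -> buffer=???nsxZdXhCLxo -> prefix_len=0
Fragment 5: offset=0 data="bxU" -> buffer=bxUnsxZdXhCLxo -> prefix_len=14

Answer: 0 0 0 0 14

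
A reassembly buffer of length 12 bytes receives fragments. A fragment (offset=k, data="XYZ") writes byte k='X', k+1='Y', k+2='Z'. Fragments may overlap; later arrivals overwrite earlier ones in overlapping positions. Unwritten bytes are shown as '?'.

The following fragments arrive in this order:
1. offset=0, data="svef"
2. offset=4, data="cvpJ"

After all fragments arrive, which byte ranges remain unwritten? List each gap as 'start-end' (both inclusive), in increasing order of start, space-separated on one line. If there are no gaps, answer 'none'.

Answer: 8-11

Derivation:
Fragment 1: offset=0 len=4
Fragment 2: offset=4 len=4
Gaps: 8-11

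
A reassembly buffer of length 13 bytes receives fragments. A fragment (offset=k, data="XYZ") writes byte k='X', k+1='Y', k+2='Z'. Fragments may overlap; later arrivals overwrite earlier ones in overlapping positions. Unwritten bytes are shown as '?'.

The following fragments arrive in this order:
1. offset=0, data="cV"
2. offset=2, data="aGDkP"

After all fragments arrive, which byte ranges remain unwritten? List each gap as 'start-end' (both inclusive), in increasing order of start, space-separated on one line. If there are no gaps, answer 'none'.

Fragment 1: offset=0 len=2
Fragment 2: offset=2 len=5
Gaps: 7-12

Answer: 7-12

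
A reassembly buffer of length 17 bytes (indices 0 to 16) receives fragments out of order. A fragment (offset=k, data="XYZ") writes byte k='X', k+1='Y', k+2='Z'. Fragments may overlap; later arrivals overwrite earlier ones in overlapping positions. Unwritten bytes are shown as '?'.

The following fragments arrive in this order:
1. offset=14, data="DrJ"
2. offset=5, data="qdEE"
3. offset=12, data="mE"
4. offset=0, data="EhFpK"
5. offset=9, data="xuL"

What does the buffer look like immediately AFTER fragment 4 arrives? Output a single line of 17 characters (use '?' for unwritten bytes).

Answer: EhFpKqdEE???mEDrJ

Derivation:
Fragment 1: offset=14 data="DrJ" -> buffer=??????????????DrJ
Fragment 2: offset=5 data="qdEE" -> buffer=?????qdEE?????DrJ
Fragment 3: offset=12 data="mE" -> buffer=?????qdEE???mEDrJ
Fragment 4: offset=0 data="EhFpK" -> buffer=EhFpKqdEE???mEDrJ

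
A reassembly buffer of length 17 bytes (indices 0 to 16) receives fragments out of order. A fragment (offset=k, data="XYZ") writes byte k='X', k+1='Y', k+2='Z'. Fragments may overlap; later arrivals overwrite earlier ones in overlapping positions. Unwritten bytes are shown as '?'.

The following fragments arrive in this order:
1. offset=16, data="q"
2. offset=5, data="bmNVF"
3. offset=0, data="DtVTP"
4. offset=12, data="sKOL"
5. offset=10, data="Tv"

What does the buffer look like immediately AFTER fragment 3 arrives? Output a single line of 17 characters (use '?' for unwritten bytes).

Answer: DtVTPbmNVF??????q

Derivation:
Fragment 1: offset=16 data="q" -> buffer=????????????????q
Fragment 2: offset=5 data="bmNVF" -> buffer=?????bmNVF??????q
Fragment 3: offset=0 data="DtVTP" -> buffer=DtVTPbmNVF??????q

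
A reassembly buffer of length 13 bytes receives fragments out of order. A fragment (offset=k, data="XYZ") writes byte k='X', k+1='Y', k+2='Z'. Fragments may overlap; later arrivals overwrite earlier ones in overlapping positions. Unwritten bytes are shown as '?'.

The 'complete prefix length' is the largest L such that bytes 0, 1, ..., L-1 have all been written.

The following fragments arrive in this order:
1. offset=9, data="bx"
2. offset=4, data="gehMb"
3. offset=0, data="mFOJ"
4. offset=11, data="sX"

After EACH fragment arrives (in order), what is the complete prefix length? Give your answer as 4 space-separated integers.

Fragment 1: offset=9 data="bx" -> buffer=?????????bx?? -> prefix_len=0
Fragment 2: offset=4 data="gehMb" -> buffer=????gehMbbx?? -> prefix_len=0
Fragment 3: offset=0 data="mFOJ" -> buffer=mFOJgehMbbx?? -> prefix_len=11
Fragment 4: offset=11 data="sX" -> buffer=mFOJgehMbbxsX -> prefix_len=13

Answer: 0 0 11 13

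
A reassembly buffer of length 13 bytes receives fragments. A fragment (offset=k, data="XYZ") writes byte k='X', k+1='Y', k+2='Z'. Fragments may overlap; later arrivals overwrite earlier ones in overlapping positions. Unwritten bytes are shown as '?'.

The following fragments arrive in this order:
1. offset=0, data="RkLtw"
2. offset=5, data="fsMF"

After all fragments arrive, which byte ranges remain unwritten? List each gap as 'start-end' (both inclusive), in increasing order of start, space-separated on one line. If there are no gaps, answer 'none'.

Fragment 1: offset=0 len=5
Fragment 2: offset=5 len=4
Gaps: 9-12

Answer: 9-12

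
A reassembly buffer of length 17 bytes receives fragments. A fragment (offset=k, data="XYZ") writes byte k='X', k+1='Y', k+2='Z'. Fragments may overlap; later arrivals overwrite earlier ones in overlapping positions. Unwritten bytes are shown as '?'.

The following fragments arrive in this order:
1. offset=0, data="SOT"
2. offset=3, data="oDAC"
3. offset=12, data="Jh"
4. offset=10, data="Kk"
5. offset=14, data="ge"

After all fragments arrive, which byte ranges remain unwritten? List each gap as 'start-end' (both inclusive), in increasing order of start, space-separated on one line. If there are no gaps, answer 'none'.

Fragment 1: offset=0 len=3
Fragment 2: offset=3 len=4
Fragment 3: offset=12 len=2
Fragment 4: offset=10 len=2
Fragment 5: offset=14 len=2
Gaps: 7-9 16-16

Answer: 7-9 16-16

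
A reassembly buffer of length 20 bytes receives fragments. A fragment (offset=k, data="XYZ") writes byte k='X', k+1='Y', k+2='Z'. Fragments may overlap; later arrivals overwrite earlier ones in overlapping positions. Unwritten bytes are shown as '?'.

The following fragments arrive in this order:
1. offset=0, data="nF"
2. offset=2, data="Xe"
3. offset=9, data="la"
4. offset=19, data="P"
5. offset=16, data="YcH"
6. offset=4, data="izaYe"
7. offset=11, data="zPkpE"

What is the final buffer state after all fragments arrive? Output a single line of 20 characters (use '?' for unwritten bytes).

Answer: nFXeizaYelazPkpEYcHP

Derivation:
Fragment 1: offset=0 data="nF" -> buffer=nF??????????????????
Fragment 2: offset=2 data="Xe" -> buffer=nFXe????????????????
Fragment 3: offset=9 data="la" -> buffer=nFXe?????la?????????
Fragment 4: offset=19 data="P" -> buffer=nFXe?????la????????P
Fragment 5: offset=16 data="YcH" -> buffer=nFXe?????la?????YcHP
Fragment 6: offset=4 data="izaYe" -> buffer=nFXeizaYela?????YcHP
Fragment 7: offset=11 data="zPkpE" -> buffer=nFXeizaYelazPkpEYcHP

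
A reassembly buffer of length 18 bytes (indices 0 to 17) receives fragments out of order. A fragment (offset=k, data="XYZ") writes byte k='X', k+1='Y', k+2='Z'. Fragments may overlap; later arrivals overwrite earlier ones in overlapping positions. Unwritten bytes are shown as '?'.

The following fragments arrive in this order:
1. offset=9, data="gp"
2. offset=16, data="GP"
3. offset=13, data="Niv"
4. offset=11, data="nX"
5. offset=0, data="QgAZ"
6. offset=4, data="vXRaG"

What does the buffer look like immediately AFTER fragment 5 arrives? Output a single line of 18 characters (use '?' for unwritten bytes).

Fragment 1: offset=9 data="gp" -> buffer=?????????gp???????
Fragment 2: offset=16 data="GP" -> buffer=?????????gp?????GP
Fragment 3: offset=13 data="Niv" -> buffer=?????????gp??NivGP
Fragment 4: offset=11 data="nX" -> buffer=?????????gpnXNivGP
Fragment 5: offset=0 data="QgAZ" -> buffer=QgAZ?????gpnXNivGP

Answer: QgAZ?????gpnXNivGP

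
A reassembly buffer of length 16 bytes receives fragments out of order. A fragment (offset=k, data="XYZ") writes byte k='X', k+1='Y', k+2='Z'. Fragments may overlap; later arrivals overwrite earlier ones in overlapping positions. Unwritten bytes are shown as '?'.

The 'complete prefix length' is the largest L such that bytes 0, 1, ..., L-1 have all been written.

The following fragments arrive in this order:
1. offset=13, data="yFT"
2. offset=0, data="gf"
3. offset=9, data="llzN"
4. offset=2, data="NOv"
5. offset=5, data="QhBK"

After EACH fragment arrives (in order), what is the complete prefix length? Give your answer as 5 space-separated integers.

Answer: 0 2 2 5 16

Derivation:
Fragment 1: offset=13 data="yFT" -> buffer=?????????????yFT -> prefix_len=0
Fragment 2: offset=0 data="gf" -> buffer=gf???????????yFT -> prefix_len=2
Fragment 3: offset=9 data="llzN" -> buffer=gf???????llzNyFT -> prefix_len=2
Fragment 4: offset=2 data="NOv" -> buffer=gfNOv????llzNyFT -> prefix_len=5
Fragment 5: offset=5 data="QhBK" -> buffer=gfNOvQhBKllzNyFT -> prefix_len=16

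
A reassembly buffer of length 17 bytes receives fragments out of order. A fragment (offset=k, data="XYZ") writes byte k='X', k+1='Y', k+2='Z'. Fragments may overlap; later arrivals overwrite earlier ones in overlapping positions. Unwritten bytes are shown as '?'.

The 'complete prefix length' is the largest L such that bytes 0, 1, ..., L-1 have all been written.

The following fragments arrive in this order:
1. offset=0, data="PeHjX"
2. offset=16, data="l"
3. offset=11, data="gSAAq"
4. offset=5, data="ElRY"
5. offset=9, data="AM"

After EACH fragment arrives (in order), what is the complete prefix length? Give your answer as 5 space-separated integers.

Fragment 1: offset=0 data="PeHjX" -> buffer=PeHjX???????????? -> prefix_len=5
Fragment 2: offset=16 data="l" -> buffer=PeHjX???????????l -> prefix_len=5
Fragment 3: offset=11 data="gSAAq" -> buffer=PeHjX??????gSAAql -> prefix_len=5
Fragment 4: offset=5 data="ElRY" -> buffer=PeHjXElRY??gSAAql -> prefix_len=9
Fragment 5: offset=9 data="AM" -> buffer=PeHjXElRYAMgSAAql -> prefix_len=17

Answer: 5 5 5 9 17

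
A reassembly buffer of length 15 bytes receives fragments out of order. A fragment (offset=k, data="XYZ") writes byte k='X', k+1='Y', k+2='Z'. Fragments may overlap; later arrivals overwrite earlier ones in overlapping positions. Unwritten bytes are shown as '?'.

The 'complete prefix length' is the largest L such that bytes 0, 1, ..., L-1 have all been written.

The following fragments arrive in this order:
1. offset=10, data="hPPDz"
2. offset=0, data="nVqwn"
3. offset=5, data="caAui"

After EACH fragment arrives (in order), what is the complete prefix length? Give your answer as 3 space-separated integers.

Answer: 0 5 15

Derivation:
Fragment 1: offset=10 data="hPPDz" -> buffer=??????????hPPDz -> prefix_len=0
Fragment 2: offset=0 data="nVqwn" -> buffer=nVqwn?????hPPDz -> prefix_len=5
Fragment 3: offset=5 data="caAui" -> buffer=nVqwncaAuihPPDz -> prefix_len=15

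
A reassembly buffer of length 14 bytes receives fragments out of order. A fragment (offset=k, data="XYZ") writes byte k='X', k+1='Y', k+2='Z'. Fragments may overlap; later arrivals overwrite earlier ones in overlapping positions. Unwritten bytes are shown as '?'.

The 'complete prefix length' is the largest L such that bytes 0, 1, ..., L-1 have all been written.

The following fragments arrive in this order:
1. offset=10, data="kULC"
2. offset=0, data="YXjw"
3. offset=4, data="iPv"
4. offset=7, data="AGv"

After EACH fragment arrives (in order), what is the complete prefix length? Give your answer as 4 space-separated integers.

Fragment 1: offset=10 data="kULC" -> buffer=??????????kULC -> prefix_len=0
Fragment 2: offset=0 data="YXjw" -> buffer=YXjw??????kULC -> prefix_len=4
Fragment 3: offset=4 data="iPv" -> buffer=YXjwiPv???kULC -> prefix_len=7
Fragment 4: offset=7 data="AGv" -> buffer=YXjwiPvAGvkULC -> prefix_len=14

Answer: 0 4 7 14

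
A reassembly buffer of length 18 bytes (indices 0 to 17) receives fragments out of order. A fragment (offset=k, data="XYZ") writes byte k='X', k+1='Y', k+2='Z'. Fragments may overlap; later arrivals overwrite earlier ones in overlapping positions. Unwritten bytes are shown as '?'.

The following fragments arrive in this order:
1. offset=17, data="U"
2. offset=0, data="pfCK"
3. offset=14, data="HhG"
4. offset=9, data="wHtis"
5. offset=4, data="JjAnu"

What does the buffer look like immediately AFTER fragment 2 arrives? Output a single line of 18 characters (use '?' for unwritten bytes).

Answer: pfCK?????????????U

Derivation:
Fragment 1: offset=17 data="U" -> buffer=?????????????????U
Fragment 2: offset=0 data="pfCK" -> buffer=pfCK?????????????U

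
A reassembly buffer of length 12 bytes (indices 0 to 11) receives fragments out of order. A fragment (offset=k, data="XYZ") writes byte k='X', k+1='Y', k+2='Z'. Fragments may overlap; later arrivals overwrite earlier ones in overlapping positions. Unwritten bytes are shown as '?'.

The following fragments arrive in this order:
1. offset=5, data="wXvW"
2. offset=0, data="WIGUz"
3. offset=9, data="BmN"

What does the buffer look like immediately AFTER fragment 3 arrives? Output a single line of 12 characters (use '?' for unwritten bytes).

Answer: WIGUzwXvWBmN

Derivation:
Fragment 1: offset=5 data="wXvW" -> buffer=?????wXvW???
Fragment 2: offset=0 data="WIGUz" -> buffer=WIGUzwXvW???
Fragment 3: offset=9 data="BmN" -> buffer=WIGUzwXvWBmN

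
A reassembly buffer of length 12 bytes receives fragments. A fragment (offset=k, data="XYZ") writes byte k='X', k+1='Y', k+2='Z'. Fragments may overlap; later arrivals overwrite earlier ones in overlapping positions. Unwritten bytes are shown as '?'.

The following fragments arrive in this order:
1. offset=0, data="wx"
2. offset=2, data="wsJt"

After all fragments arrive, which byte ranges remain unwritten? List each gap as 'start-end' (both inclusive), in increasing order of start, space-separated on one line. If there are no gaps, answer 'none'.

Fragment 1: offset=0 len=2
Fragment 2: offset=2 len=4
Gaps: 6-11

Answer: 6-11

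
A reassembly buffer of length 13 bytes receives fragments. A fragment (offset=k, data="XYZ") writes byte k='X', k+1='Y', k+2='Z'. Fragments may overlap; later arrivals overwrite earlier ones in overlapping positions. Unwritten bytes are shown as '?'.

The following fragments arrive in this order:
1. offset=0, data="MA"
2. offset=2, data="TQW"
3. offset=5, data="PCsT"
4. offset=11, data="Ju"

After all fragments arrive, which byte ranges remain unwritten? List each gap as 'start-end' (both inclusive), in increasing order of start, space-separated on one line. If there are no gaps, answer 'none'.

Answer: 9-10

Derivation:
Fragment 1: offset=0 len=2
Fragment 2: offset=2 len=3
Fragment 3: offset=5 len=4
Fragment 4: offset=11 len=2
Gaps: 9-10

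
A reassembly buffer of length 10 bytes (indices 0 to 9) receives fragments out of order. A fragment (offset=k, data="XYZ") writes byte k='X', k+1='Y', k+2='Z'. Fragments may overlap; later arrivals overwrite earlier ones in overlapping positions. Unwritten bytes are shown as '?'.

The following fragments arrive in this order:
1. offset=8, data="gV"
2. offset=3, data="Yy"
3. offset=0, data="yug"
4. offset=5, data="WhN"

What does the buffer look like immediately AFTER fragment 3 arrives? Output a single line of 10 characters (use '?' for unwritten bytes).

Fragment 1: offset=8 data="gV" -> buffer=????????gV
Fragment 2: offset=3 data="Yy" -> buffer=???Yy???gV
Fragment 3: offset=0 data="yug" -> buffer=yugYy???gV

Answer: yugYy???gV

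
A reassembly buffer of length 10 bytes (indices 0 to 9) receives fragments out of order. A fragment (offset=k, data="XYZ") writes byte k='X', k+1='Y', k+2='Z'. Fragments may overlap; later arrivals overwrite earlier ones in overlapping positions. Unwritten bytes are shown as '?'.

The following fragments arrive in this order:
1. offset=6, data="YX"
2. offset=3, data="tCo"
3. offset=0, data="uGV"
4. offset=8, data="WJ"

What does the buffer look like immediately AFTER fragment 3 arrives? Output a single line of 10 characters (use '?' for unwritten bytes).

Answer: uGVtCoYX??

Derivation:
Fragment 1: offset=6 data="YX" -> buffer=??????YX??
Fragment 2: offset=3 data="tCo" -> buffer=???tCoYX??
Fragment 3: offset=0 data="uGV" -> buffer=uGVtCoYX??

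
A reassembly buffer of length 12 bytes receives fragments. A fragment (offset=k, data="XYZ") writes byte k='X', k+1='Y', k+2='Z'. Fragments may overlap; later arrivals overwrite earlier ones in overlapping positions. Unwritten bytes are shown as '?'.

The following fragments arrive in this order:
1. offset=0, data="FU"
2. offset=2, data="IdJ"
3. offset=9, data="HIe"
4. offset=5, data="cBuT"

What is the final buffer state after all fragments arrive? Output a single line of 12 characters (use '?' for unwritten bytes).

Answer: FUIdJcBuTHIe

Derivation:
Fragment 1: offset=0 data="FU" -> buffer=FU??????????
Fragment 2: offset=2 data="IdJ" -> buffer=FUIdJ???????
Fragment 3: offset=9 data="HIe" -> buffer=FUIdJ????HIe
Fragment 4: offset=5 data="cBuT" -> buffer=FUIdJcBuTHIe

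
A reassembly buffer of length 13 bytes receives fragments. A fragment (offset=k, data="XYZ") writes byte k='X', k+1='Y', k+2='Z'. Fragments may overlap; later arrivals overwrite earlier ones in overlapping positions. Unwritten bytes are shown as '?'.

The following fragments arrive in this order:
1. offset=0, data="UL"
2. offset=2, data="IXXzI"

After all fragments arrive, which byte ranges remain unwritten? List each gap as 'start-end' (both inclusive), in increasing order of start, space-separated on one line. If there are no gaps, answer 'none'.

Answer: 7-12

Derivation:
Fragment 1: offset=0 len=2
Fragment 2: offset=2 len=5
Gaps: 7-12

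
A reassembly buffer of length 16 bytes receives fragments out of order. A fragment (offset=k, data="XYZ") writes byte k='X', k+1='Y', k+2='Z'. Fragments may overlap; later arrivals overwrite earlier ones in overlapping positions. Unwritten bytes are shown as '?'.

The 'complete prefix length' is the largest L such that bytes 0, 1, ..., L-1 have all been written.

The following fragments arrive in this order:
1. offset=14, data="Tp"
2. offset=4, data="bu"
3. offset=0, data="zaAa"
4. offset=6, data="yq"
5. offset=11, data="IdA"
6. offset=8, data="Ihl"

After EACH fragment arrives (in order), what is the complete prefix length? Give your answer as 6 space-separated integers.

Fragment 1: offset=14 data="Tp" -> buffer=??????????????Tp -> prefix_len=0
Fragment 2: offset=4 data="bu" -> buffer=????bu????????Tp -> prefix_len=0
Fragment 3: offset=0 data="zaAa" -> buffer=zaAabu????????Tp -> prefix_len=6
Fragment 4: offset=6 data="yq" -> buffer=zaAabuyq??????Tp -> prefix_len=8
Fragment 5: offset=11 data="IdA" -> buffer=zaAabuyq???IdATp -> prefix_len=8
Fragment 6: offset=8 data="Ihl" -> buffer=zaAabuyqIhlIdATp -> prefix_len=16

Answer: 0 0 6 8 8 16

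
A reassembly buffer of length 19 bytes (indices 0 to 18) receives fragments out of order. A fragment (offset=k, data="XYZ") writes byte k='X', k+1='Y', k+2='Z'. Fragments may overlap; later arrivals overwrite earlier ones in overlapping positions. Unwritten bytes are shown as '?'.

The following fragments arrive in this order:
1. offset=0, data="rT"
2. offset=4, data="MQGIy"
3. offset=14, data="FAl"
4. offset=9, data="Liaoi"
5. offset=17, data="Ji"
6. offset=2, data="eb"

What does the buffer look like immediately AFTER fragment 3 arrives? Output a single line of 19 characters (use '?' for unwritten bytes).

Answer: rT??MQGIy?????FAl??

Derivation:
Fragment 1: offset=0 data="rT" -> buffer=rT?????????????????
Fragment 2: offset=4 data="MQGIy" -> buffer=rT??MQGIy??????????
Fragment 3: offset=14 data="FAl" -> buffer=rT??MQGIy?????FAl??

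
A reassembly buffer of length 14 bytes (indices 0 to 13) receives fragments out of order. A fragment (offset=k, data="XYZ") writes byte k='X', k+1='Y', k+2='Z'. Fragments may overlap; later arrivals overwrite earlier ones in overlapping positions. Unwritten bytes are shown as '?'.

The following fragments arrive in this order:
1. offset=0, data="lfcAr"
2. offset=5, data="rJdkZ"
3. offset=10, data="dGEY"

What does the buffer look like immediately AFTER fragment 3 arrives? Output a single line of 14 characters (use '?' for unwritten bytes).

Answer: lfcArrJdkZdGEY

Derivation:
Fragment 1: offset=0 data="lfcAr" -> buffer=lfcAr?????????
Fragment 2: offset=5 data="rJdkZ" -> buffer=lfcArrJdkZ????
Fragment 3: offset=10 data="dGEY" -> buffer=lfcArrJdkZdGEY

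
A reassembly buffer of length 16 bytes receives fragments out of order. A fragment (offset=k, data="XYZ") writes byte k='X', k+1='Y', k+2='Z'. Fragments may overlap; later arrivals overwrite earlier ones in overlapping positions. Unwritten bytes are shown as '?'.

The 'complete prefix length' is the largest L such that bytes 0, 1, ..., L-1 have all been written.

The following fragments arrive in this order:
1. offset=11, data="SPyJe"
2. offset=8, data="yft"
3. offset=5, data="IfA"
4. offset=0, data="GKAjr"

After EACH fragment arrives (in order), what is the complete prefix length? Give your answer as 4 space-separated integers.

Answer: 0 0 0 16

Derivation:
Fragment 1: offset=11 data="SPyJe" -> buffer=???????????SPyJe -> prefix_len=0
Fragment 2: offset=8 data="yft" -> buffer=????????yftSPyJe -> prefix_len=0
Fragment 3: offset=5 data="IfA" -> buffer=?????IfAyftSPyJe -> prefix_len=0
Fragment 4: offset=0 data="GKAjr" -> buffer=GKAjrIfAyftSPyJe -> prefix_len=16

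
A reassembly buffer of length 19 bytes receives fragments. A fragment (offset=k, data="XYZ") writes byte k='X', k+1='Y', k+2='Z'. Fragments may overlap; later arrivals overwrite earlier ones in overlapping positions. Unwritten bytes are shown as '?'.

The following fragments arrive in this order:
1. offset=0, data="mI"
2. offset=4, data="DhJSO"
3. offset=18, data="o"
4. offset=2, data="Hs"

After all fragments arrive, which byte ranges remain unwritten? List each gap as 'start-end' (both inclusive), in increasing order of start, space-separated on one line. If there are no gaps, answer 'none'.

Fragment 1: offset=0 len=2
Fragment 2: offset=4 len=5
Fragment 3: offset=18 len=1
Fragment 4: offset=2 len=2
Gaps: 9-17

Answer: 9-17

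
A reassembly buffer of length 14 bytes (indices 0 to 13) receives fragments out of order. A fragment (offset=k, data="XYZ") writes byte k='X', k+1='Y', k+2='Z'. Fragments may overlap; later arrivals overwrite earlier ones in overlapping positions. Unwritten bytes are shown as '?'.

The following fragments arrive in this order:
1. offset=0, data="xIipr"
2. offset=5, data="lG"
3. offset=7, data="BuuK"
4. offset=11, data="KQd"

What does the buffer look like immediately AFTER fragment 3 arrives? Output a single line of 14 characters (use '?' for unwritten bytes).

Answer: xIiprlGBuuK???

Derivation:
Fragment 1: offset=0 data="xIipr" -> buffer=xIipr?????????
Fragment 2: offset=5 data="lG" -> buffer=xIiprlG???????
Fragment 3: offset=7 data="BuuK" -> buffer=xIiprlGBuuK???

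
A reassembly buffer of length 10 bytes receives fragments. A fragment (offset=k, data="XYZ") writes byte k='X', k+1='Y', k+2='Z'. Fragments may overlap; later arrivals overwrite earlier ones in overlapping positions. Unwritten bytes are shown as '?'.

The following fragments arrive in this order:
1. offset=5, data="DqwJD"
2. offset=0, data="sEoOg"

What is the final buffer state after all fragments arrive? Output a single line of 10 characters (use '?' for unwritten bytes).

Answer: sEoOgDqwJD

Derivation:
Fragment 1: offset=5 data="DqwJD" -> buffer=?????DqwJD
Fragment 2: offset=0 data="sEoOg" -> buffer=sEoOgDqwJD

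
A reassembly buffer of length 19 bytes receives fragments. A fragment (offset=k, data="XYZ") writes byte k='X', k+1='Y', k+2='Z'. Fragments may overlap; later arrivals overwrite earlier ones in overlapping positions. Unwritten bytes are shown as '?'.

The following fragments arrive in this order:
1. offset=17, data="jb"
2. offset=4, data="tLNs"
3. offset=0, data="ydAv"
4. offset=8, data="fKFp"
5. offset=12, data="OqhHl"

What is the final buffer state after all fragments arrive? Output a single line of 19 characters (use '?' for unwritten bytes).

Answer: ydAvtLNsfKFpOqhHljb

Derivation:
Fragment 1: offset=17 data="jb" -> buffer=?????????????????jb
Fragment 2: offset=4 data="tLNs" -> buffer=????tLNs?????????jb
Fragment 3: offset=0 data="ydAv" -> buffer=ydAvtLNs?????????jb
Fragment 4: offset=8 data="fKFp" -> buffer=ydAvtLNsfKFp?????jb
Fragment 5: offset=12 data="OqhHl" -> buffer=ydAvtLNsfKFpOqhHljb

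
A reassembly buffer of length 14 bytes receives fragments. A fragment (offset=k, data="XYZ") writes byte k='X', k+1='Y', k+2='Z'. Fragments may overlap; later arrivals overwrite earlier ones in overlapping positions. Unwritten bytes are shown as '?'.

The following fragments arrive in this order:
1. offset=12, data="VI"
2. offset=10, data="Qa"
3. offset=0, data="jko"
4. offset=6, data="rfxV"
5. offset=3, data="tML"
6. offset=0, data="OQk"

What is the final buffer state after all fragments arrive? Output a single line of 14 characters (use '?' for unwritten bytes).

Fragment 1: offset=12 data="VI" -> buffer=????????????VI
Fragment 2: offset=10 data="Qa" -> buffer=??????????QaVI
Fragment 3: offset=0 data="jko" -> buffer=jko???????QaVI
Fragment 4: offset=6 data="rfxV" -> buffer=jko???rfxVQaVI
Fragment 5: offset=3 data="tML" -> buffer=jkotMLrfxVQaVI
Fragment 6: offset=0 data="OQk" -> buffer=OQktMLrfxVQaVI

Answer: OQktMLrfxVQaVI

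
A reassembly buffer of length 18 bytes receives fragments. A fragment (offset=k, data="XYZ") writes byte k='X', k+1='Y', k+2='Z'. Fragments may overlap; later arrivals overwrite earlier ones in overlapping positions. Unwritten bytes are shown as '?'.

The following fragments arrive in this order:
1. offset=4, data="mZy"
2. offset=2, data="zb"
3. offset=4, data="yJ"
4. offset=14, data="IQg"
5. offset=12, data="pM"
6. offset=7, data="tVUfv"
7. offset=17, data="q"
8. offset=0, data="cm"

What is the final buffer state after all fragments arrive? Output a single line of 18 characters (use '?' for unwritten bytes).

Answer: cmzbyJytVUfvpMIQgq

Derivation:
Fragment 1: offset=4 data="mZy" -> buffer=????mZy???????????
Fragment 2: offset=2 data="zb" -> buffer=??zbmZy???????????
Fragment 3: offset=4 data="yJ" -> buffer=??zbyJy???????????
Fragment 4: offset=14 data="IQg" -> buffer=??zbyJy???????IQg?
Fragment 5: offset=12 data="pM" -> buffer=??zbyJy?????pMIQg?
Fragment 6: offset=7 data="tVUfv" -> buffer=??zbyJytVUfvpMIQg?
Fragment 7: offset=17 data="q" -> buffer=??zbyJytVUfvpMIQgq
Fragment 8: offset=0 data="cm" -> buffer=cmzbyJytVUfvpMIQgq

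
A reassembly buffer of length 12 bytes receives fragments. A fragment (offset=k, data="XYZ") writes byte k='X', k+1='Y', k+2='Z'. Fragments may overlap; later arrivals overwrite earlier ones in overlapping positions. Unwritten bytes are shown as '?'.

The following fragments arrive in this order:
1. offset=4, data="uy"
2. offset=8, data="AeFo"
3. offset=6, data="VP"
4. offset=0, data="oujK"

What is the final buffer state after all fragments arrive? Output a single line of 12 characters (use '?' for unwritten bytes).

Fragment 1: offset=4 data="uy" -> buffer=????uy??????
Fragment 2: offset=8 data="AeFo" -> buffer=????uy??AeFo
Fragment 3: offset=6 data="VP" -> buffer=????uyVPAeFo
Fragment 4: offset=0 data="oujK" -> buffer=oujKuyVPAeFo

Answer: oujKuyVPAeFo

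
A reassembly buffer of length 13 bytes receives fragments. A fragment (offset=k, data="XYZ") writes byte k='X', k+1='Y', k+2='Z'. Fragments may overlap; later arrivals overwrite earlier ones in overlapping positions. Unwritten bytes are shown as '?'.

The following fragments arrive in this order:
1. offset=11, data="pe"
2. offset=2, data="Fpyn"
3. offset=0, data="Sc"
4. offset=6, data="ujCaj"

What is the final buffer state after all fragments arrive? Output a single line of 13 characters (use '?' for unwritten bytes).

Answer: ScFpynujCajpe

Derivation:
Fragment 1: offset=11 data="pe" -> buffer=???????????pe
Fragment 2: offset=2 data="Fpyn" -> buffer=??Fpyn?????pe
Fragment 3: offset=0 data="Sc" -> buffer=ScFpyn?????pe
Fragment 4: offset=6 data="ujCaj" -> buffer=ScFpynujCajpe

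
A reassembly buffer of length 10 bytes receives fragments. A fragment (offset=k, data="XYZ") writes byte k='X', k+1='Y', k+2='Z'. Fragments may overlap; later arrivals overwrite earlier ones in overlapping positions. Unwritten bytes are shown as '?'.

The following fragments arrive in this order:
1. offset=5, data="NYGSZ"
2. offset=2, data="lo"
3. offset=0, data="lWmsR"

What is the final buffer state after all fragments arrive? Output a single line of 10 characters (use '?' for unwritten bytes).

Fragment 1: offset=5 data="NYGSZ" -> buffer=?????NYGSZ
Fragment 2: offset=2 data="lo" -> buffer=??lo?NYGSZ
Fragment 3: offset=0 data="lWmsR" -> buffer=lWmsRNYGSZ

Answer: lWmsRNYGSZ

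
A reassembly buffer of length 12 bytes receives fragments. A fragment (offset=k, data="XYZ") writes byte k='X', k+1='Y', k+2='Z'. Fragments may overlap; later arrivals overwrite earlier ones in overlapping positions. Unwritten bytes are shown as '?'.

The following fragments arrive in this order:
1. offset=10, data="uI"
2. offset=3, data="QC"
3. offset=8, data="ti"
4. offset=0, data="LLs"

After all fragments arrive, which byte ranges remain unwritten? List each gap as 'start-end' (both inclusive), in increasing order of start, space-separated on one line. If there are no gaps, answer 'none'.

Answer: 5-7

Derivation:
Fragment 1: offset=10 len=2
Fragment 2: offset=3 len=2
Fragment 3: offset=8 len=2
Fragment 4: offset=0 len=3
Gaps: 5-7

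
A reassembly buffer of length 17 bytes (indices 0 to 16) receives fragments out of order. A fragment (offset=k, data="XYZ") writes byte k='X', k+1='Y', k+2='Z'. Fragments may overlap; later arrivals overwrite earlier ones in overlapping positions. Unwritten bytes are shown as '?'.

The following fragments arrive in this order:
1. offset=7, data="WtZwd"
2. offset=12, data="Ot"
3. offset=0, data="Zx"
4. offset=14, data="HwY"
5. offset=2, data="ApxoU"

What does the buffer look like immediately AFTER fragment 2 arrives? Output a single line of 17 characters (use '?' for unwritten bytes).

Fragment 1: offset=7 data="WtZwd" -> buffer=???????WtZwd?????
Fragment 2: offset=12 data="Ot" -> buffer=???????WtZwdOt???

Answer: ???????WtZwdOt???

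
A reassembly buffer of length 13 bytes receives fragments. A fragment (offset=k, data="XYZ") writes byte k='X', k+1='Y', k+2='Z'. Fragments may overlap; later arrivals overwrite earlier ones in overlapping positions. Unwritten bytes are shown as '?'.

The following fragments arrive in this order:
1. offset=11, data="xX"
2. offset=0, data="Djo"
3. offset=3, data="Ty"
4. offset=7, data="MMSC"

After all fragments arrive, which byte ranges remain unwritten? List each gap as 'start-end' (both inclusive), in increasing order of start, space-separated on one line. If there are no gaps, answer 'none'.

Answer: 5-6

Derivation:
Fragment 1: offset=11 len=2
Fragment 2: offset=0 len=3
Fragment 3: offset=3 len=2
Fragment 4: offset=7 len=4
Gaps: 5-6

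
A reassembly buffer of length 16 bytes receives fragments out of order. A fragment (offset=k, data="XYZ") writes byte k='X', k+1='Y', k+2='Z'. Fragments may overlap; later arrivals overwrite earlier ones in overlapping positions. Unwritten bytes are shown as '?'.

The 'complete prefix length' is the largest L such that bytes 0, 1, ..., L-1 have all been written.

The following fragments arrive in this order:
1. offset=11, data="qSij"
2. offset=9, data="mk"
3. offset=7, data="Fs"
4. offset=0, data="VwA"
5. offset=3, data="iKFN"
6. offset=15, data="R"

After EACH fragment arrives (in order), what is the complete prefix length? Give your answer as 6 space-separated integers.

Fragment 1: offset=11 data="qSij" -> buffer=???????????qSij? -> prefix_len=0
Fragment 2: offset=9 data="mk" -> buffer=?????????mkqSij? -> prefix_len=0
Fragment 3: offset=7 data="Fs" -> buffer=???????FsmkqSij? -> prefix_len=0
Fragment 4: offset=0 data="VwA" -> buffer=VwA????FsmkqSij? -> prefix_len=3
Fragment 5: offset=3 data="iKFN" -> buffer=VwAiKFNFsmkqSij? -> prefix_len=15
Fragment 6: offset=15 data="R" -> buffer=VwAiKFNFsmkqSijR -> prefix_len=16

Answer: 0 0 0 3 15 16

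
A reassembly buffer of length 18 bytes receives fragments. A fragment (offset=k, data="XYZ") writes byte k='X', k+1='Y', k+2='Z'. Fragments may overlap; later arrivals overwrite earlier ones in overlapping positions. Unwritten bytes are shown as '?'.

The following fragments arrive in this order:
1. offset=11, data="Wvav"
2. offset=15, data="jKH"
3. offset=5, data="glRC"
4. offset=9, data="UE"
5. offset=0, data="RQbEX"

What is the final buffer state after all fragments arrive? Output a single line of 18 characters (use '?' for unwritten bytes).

Fragment 1: offset=11 data="Wvav" -> buffer=???????????Wvav???
Fragment 2: offset=15 data="jKH" -> buffer=???????????WvavjKH
Fragment 3: offset=5 data="glRC" -> buffer=?????glRC??WvavjKH
Fragment 4: offset=9 data="UE" -> buffer=?????glRCUEWvavjKH
Fragment 5: offset=0 data="RQbEX" -> buffer=RQbEXglRCUEWvavjKH

Answer: RQbEXglRCUEWvavjKH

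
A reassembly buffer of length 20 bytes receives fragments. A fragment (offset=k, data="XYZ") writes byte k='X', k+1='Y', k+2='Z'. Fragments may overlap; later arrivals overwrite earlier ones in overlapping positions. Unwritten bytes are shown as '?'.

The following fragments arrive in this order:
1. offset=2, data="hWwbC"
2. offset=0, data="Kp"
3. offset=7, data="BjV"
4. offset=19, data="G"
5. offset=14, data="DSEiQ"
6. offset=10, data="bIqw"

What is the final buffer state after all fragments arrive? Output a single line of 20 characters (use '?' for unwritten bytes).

Answer: KphWwbCBjVbIqwDSEiQG

Derivation:
Fragment 1: offset=2 data="hWwbC" -> buffer=??hWwbC?????????????
Fragment 2: offset=0 data="Kp" -> buffer=KphWwbC?????????????
Fragment 3: offset=7 data="BjV" -> buffer=KphWwbCBjV??????????
Fragment 4: offset=19 data="G" -> buffer=KphWwbCBjV?????????G
Fragment 5: offset=14 data="DSEiQ" -> buffer=KphWwbCBjV????DSEiQG
Fragment 6: offset=10 data="bIqw" -> buffer=KphWwbCBjVbIqwDSEiQG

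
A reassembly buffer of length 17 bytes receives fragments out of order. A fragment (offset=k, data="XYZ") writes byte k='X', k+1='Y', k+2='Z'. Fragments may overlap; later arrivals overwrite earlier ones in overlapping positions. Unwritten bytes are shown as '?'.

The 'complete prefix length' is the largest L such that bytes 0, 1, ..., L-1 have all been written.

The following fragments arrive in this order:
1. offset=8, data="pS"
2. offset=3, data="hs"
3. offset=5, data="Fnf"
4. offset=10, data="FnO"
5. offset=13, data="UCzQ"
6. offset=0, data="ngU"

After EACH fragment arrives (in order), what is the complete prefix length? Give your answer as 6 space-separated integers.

Answer: 0 0 0 0 0 17

Derivation:
Fragment 1: offset=8 data="pS" -> buffer=????????pS??????? -> prefix_len=0
Fragment 2: offset=3 data="hs" -> buffer=???hs???pS??????? -> prefix_len=0
Fragment 3: offset=5 data="Fnf" -> buffer=???hsFnfpS??????? -> prefix_len=0
Fragment 4: offset=10 data="FnO" -> buffer=???hsFnfpSFnO???? -> prefix_len=0
Fragment 5: offset=13 data="UCzQ" -> buffer=???hsFnfpSFnOUCzQ -> prefix_len=0
Fragment 6: offset=0 data="ngU" -> buffer=ngUhsFnfpSFnOUCzQ -> prefix_len=17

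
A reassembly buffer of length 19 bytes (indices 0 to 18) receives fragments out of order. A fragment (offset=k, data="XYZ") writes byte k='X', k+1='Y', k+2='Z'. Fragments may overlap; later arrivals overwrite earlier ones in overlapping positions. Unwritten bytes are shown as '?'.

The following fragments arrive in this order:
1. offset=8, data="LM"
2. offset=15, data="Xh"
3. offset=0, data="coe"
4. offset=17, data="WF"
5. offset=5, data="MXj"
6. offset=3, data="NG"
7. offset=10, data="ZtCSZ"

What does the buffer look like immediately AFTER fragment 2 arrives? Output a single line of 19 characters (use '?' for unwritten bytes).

Fragment 1: offset=8 data="LM" -> buffer=????????LM?????????
Fragment 2: offset=15 data="Xh" -> buffer=????????LM?????Xh??

Answer: ????????LM?????Xh??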